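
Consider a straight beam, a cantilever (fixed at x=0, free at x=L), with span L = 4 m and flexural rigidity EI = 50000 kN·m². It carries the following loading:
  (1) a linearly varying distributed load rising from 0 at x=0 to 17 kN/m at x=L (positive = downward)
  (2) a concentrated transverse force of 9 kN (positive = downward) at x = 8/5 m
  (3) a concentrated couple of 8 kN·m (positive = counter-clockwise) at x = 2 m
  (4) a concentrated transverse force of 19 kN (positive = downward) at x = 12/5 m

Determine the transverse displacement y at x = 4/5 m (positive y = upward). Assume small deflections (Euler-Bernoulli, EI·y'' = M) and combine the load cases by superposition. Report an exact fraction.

Load 1 — triangular load w₀=17 kN/m (0→w₀ over full span):
  y_1 = (w₀Lx³/12-w₀L²x²/6-w₀x⁵/(120L))/EI = (17·4·(4/5)³/12-17·4²·(4/5)²/6-17·(4/5)⁵/(120·4))/50000 = -76534/146484375 m
Load 2 — point force P=9 kN at a=8/5 m (b=L-a=12/5):
  y_2 = -Px²(3a-x)/(6EI)  [x≤a] = -9·(4/5)²·(3·(8/5)-(4/5))/(6·50000) = -6/78125 m
Load 3 — applied couple M₀=8 kN·m at a=2 m (b=L-a=2):
  y_3 = M₀x²/(2EI)  [x≤a] = 8·(4/5)²/(2·50000) = 4/78125 m
Load 4 — point force P=19 kN at a=12/5 m (b=L-a=8/5):
  y_4 = -Px²(3a-x)/(6EI)  [x≤a] = -19·(4/5)²·(3·(12/5)-(4/5))/(6·50000) = -304/1171875 m
Superposition: y = Σ y_i = -39428/48828125 m ≈ -0.000807 m

y(4/5) = -39428/48828125 m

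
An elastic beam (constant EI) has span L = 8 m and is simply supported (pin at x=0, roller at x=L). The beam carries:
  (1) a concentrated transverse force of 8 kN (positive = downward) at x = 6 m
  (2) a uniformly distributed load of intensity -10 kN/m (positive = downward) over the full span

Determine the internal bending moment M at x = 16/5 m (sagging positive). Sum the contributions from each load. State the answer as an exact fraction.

Load 1 — point force P=8 kN at a=6 m (b=L-a=2):
  M_1 = Pbx/L  [x≤a] = 8·2·(16/5)/8 = 32/5 kN·m
Load 2 — uniform load w=-10 kN/m over full span:
  M_2 = wx(L-x)/2 = (-10)·(16/5)·(8-(16/5))/2 = -384/5 kN·m
Superposition: M = Σ M_i = -352/5 kN·m ≈ -70.400000 kN·m

M(16/5) = -352/5 kN·m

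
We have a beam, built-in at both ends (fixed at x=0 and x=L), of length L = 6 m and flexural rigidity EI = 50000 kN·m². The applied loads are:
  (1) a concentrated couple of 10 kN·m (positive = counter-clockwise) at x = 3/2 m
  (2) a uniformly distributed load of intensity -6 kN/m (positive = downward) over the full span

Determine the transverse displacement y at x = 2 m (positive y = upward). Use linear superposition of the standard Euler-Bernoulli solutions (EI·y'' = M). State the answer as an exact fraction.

y(2) = 21/50000 m

Load 1 — applied couple M₀=10 kN·m at a=3/2 m (b=L-a=9/2):
  y_1 = (R_Ax³/6 - M_Ax²/2 - M₀(x-a)²/2)/EI  [x>a] with R_A=15/8, M_A=-15/8 = ((15/8)·2³/6 - (-15/8)·2²/2 - 10·(2-(3/2))²/2)/50000 = 1/10000 m
Load 2 — uniform load w=-6 kN/m over full span:
  y_2 = -wx²(L-x)²/(24EI) = -(-6)·2²·(6-2)²/(24·50000) = 1/3125 m
Superposition: y = Σ y_i = 21/50000 m ≈ 0.000420 m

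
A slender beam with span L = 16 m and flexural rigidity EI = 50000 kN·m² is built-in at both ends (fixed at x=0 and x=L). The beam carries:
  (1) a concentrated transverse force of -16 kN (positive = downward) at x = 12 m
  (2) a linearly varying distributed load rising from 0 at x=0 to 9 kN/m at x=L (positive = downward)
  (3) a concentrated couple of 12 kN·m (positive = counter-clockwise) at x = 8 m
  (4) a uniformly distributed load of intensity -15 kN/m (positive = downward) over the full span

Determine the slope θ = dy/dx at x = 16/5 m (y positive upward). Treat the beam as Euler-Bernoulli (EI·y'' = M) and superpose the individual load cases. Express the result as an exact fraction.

Load 1 — point force P=-16 kN at a=12 m (b=L-a=4):
  θ_1 = -Pb²x(2aL-(3a+b)x)/(2L³EI)  [x≤a] = -(-16)·4²·(16/5)·(2·12·16-(3·12+4)·(16/5))/(2·16³·50000) = 8/15625 rad
Load 2 — triangular load w₀=9 kN/m (0→w₀ over full span):
  θ_2 = -w₀(2x(L-x)(L-2x)(x+2L)+x²(L-x)²)/(120LEI) = -9·(2·(16/5)·(16-(16/5))·(16-2·(16/5))·((16/5)+2·16)+(16/5)²·(16-(16/5))²)/(120·16·50000) = -5376/1953125 rad
Load 3 — applied couple M₀=12 kN·m at a=8 m (b=L-a=8):
  θ_3 = (R_Ax²/2 - M_Ax)/EI  [x≤a] with R_A=9/8, M_A=3 = ((9/8)·(16/5)²/2 - 3·(16/5))/50000 = -6/78125 rad
Load 4 — uniform load w=-15 kN/m over full span:
  θ_4 = -wx(L-x)(L-2x)/(12EI) = -(-15)·(16/5)·(16-(16/5))·(16-2·(16/5))/(12·50000) = 768/78125 rad
Superposition: θ = Σ θ_i = 14674/1953125 rad ≈ 0.007513 rad

θ(16/5) = 14674/1953125 rad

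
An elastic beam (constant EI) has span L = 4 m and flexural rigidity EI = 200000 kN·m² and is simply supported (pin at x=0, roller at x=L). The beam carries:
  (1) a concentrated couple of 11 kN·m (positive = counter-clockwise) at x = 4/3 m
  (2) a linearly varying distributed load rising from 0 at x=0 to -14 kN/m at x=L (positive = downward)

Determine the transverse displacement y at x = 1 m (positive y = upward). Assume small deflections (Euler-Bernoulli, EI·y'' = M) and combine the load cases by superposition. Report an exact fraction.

y(1) = 2707/28800000 m

Load 1 — applied couple M₀=11 kN·m at a=4/3 m (b=L-a=8/3):
  y_1 = (M₀x³/(6L)+C₁x)/EI  [x≤a] with C₁=M₀(3b²-L²)/(6L)=22/9 = (11·1³/(6·4)+(22/9)·1)/200000 = 209/14400000 m
Load 2 — triangular load w₀=-14 kN/m (0→w₀ over full span):
  y_2 = -w₀x(7L⁴-10L²x²+3x⁴)/(360LEI) = -(-14)·1·(7·4⁴-10·4²·1²+3·1⁴)/(360·4·200000) = 763/9600000 m
Superposition: y = Σ y_i = 2707/28800000 m ≈ 0.000094 m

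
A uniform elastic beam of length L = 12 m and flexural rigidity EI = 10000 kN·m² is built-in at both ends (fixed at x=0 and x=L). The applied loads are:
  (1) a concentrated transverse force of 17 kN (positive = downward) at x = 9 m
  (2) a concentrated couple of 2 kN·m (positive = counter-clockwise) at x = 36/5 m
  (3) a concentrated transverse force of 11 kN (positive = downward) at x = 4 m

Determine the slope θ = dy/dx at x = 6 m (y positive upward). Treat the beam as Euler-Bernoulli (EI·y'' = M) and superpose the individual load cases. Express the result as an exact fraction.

Load 1 — point force P=17 kN at a=9 m (b=L-a=3):
  θ_1 = -Pb²x(2aL-(3a+b)x)/(2L³EI)  [x≤a] = -17·3²·6·(2·9·12-(3·9+3)·6)/(2·12³·10000) = -153/160000 rad
Load 2 — applied couple M₀=2 kN·m at a=36/5 m (b=L-a=24/5):
  θ_2 = (R_Ax²/2 - M_Ax)/EI  [x≤a] with R_A=6/25, M_A=16/25 = ((6/25)·6²/2 - (16/25)·6)/10000 = 3/62500 rad
Load 3 — point force P=11 kN at a=4 m (b=L-a=8):
  θ_3 = Pa²(L-x)(2bL-(3b+a)(L-x))/(2L³EI)  [x>a] = 11·4²·(12-6)·(2·8·12-(3·8+4)·(12-6))/(2·12³·10000) = 11/15000 rad
Superposition: θ = Σ θ_i = -2099/12000000 rad ≈ -0.000175 rad

θ(6) = -2099/12000000 rad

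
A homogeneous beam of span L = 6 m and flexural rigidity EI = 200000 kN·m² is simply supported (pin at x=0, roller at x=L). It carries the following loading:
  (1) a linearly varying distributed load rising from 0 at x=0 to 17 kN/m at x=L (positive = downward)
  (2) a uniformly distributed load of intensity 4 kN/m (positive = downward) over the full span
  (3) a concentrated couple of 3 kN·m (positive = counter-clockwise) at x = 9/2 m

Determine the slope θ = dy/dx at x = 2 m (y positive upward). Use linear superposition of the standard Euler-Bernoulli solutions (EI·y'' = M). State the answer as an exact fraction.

θ(2) = -41803/144000000 rad

Load 1 — triangular load w₀=17 kN/m (0→w₀ over full span):
  θ_1 = -w₀(7L⁴-30L²x²+15x⁴)/(360LEI) = -17·(7·6⁴-30·6²·2²+15·2⁴)/(360·6·200000) = -221/1125000 rad
Load 2 — uniform load w=4 kN/m over full span:
  θ_2 = -w(L³-6Lx²+4x³)/(24EI) = -4·(6³-6·6·2²+4·2³)/(24·200000) = -13/150000 rad
Load 3 — applied couple M₀=3 kN·m at a=9/2 m (b=L-a=3/2):
  θ_3 = (M₀x²/(2L)+C₁)/EI  [x≤a] with C₁=M₀(3b²-L²)/(6L)=-39/16 = (3·2²/(2·6)+(-39/16))/200000 = -23/3200000 rad
Superposition: θ = Σ θ_i = -41803/144000000 rad ≈ -0.000290 rad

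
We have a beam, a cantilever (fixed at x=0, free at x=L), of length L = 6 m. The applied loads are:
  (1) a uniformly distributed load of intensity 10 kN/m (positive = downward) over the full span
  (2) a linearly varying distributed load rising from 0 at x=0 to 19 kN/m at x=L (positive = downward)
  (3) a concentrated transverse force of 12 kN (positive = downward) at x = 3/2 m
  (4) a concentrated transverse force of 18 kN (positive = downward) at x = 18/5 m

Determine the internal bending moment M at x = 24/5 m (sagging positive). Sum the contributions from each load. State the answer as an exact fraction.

Load 1 — uniform load w=10 kN/m over full span:
  M_1 = -w(L-x)²/2 = -10·(6-(24/5))²/2 = -36/5 kN·m
Load 2 — triangular load w₀=19 kN/m (0→w₀ over full span):
  M_2 = w₀Lx/2 - w₀L²/3 - w₀x³/(6L) = 19·6·(24/5)/2 - 19·6²/3 - 19·(24/5)³/(6·6) = -1596/125 kN·m
Load 3 — point force P=12 kN at a=3/2 m (b=L-a=9/2):
  M_3 = 0  [x>a] = 0 kN·m
Load 4 — point force P=18 kN at a=18/5 m (b=L-a=12/5):
  M_4 = 0  [x>a] = 0 kN·m
Superposition: M = Σ M_i = -2496/125 kN·m ≈ -19.968000 kN·m

M(24/5) = -2496/125 kN·m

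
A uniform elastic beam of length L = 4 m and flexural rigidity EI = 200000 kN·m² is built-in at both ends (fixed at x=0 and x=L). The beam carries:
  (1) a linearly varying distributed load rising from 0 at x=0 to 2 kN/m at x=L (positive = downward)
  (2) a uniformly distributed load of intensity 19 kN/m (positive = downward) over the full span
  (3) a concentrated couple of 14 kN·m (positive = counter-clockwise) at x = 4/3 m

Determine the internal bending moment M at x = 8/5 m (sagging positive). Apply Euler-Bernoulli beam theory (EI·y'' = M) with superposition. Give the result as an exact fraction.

Load 1 — triangular load w₀=2 kN/m (0→w₀ over full span):
  M_1 = 3w₀Lx/20 - w₀L²/30 - w₀x³/(6L) = 3·2·4·(8/5)/20 - 2·4²/30 - 2·(8/5)³/(6·4) = 64/125 kN·m
Load 2 — uniform load w=19 kN/m over full span:
  M_2 = wLx/2 - wL²/12 - wx²/2 = 19·4·(8/5)/2 - 19·4²/12 - 19·(8/5)²/2 = 836/75 kN·m
Load 3 — applied couple M₀=14 kN·m at a=4/3 m (b=L-a=8/3):
  M_3 = R_Ax - M_A - M₀  [x>a] with R_A=14/3, M_A=0 = (14/3)·(8/5) - 0 - 14 = -98/15 kN·m
Superposition: M = Σ M_i = 1922/375 kN·m ≈ 5.125333 kN·m

M(8/5) = 1922/375 kN·m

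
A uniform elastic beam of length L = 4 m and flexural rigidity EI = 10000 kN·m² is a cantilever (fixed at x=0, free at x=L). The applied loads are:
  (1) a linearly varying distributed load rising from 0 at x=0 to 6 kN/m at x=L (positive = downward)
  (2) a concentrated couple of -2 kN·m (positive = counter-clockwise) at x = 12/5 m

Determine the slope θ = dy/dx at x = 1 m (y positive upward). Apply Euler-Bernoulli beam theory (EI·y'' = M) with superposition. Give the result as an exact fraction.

Load 1 — triangular load w₀=6 kN/m (0→w₀ over full span):
  θ_1 = (w₀Lx²/4-w₀L²x/3-w₀x⁴/(24L))/EI = (6·4·1²/4-6·4²·1/3-6·1⁴/(24·4))/10000 = -417/160000 rad
Load 2 — applied couple M₀=-2 kN·m at a=12/5 m (b=L-a=8/5):
  θ_2 = M₀x/EI  [x≤a] = (-2)·1/10000 = -1/5000 rad
Superposition: θ = Σ θ_i = -449/160000 rad ≈ -0.002806 rad

θ(1) = -449/160000 rad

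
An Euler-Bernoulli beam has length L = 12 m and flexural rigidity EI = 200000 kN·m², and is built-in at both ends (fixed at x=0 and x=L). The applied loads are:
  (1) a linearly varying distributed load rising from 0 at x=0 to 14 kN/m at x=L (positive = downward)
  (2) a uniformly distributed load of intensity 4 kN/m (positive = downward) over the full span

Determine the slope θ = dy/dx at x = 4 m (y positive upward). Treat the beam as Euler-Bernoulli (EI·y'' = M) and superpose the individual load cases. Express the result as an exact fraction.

θ(4) = -86/140625 rad

Load 1 — triangular load w₀=14 kN/m (0→w₀ over full span):
  θ_1 = -w₀(2x(L-x)(L-2x)(x+2L)+x²(L-x)²)/(120LEI) = -14·(2·4·(12-4)·(12-2·4)·(4+2·12)+4²·(12-4)²)/(120·12·200000) = -56/140625 rad
Load 2 — uniform load w=4 kN/m over full span:
  θ_2 = -wx(L-x)(L-2x)/(12EI) = -4·4·(12-4)·(12-2·4)/(12·200000) = -2/9375 rad
Superposition: θ = Σ θ_i = -86/140625 rad ≈ -0.000612 rad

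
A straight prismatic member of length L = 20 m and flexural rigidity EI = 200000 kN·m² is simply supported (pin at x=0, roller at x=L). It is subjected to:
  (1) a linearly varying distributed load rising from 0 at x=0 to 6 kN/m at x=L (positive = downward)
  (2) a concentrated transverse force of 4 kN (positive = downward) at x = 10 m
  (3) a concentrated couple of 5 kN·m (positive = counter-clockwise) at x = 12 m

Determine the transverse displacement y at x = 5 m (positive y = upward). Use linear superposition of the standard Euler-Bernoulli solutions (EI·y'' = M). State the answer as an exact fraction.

Load 1 — triangular load w₀=6 kN/m (0→w₀ over full span):
  y_1 = -w₀x(7L⁴-10L²x²+3x⁴)/(360LEI) = -6·5·(7·20⁴-10·20²·5²+3·5⁴)/(360·20·200000) = -109/5120 m
Load 2 — point force P=4 kN at a=10 m (b=L-a=10):
  y_2 = -Pbx(L²-b²-x²)/(6LEI)  [x≤a] = -4·10·5·(20²-10²-5²)/(6·20·200000) = -11/4800 m
Load 3 — applied couple M₀=5 kN·m at a=12 m (b=L-a=8):
  y_3 = (M₀x³/(6L)+C₁x)/EI  [x≤a] with C₁=M₀(3b²-L²)/(6L)=-26/3 = (5·5³/(6·20)+(-26/3)·5)/200000 = -61/320000 m
Superposition: y = Σ y_i = -45641/1920000 m ≈ -0.023771 m

y(5) = -45641/1920000 m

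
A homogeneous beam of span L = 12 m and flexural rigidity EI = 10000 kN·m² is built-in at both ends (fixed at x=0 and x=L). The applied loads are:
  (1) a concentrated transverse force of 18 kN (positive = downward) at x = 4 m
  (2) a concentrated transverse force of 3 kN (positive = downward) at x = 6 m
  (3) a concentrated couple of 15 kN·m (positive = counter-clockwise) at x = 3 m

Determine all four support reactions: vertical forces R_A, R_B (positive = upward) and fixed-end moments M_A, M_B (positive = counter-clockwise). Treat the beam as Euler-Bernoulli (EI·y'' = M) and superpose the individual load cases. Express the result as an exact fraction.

Load 1 — point force P=18 kN at a=4 m (b=L-a=8):
  R_A = Pb²(3a+b)/L³ = 18·8²·(3·4+8)/12³ = 40/3 kN
  M_A = Pab²/L² = 18·4·8²/12² = 32 kN·m
  R_B = Pa²(a+3b)/L³ = 18·4²·(4+3·8)/12³ = 14/3 kN
  M_B = -Pa²b/L² = -18·4²·8/12² = -16 kN·m
Load 2 — point force P=3 kN at a=6 m (b=L-a=6):
  R_A = Pb²(3a+b)/L³ = 3·6²·(3·6+6)/12³ = 3/2 kN
  M_A = Pab²/L² = 3·6·6²/12² = 9/2 kN·m
  R_B = Pa²(a+3b)/L³ = 3·6²·(6+3·6)/12³ = 3/2 kN
  M_B = -Pa²b/L² = -3·6²·6/12² = -9/2 kN·m
Load 3 — applied couple M₀=15 kN·m at a=3 m (b=L-a=9):
  R_A = 6M₀ab/L³ = 6·15·3·9/12³ = 45/32 kN
  M_A = M₀b(2a-b)/L² = 15·9·(2·3-9)/12² = -45/16 kN·m
  R_B = -6M₀ab/L³ = -6·15·3·9/12³ = -45/32 kN
  M_B = M₀a(2b-a)/L² = 15·3·(2·9-3)/12² = 75/16 kN·m
Superposition: R_A = 1559/96 kN, M_A = 539/16 kN·m, R_B = 457/96 kN, M_B = -253/16 kN·m

R_A = 1559/96 kN, M_A = 539/16 kN·m, R_B = 457/96 kN, M_B = -253/16 kN·m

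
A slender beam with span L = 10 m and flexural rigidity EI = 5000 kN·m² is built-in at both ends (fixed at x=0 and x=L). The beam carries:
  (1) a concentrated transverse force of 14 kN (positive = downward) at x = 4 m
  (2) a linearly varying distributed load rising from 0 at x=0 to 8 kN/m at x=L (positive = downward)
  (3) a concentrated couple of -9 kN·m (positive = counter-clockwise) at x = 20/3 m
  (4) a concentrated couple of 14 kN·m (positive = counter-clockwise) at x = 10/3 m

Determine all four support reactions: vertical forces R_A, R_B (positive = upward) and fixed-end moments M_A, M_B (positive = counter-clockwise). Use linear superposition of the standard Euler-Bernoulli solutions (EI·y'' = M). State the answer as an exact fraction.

Load 1 — point force P=14 kN at a=4 m (b=L-a=6):
  R_A = Pb²(3a+b)/L³ = 14·6²·(3·4+6)/10³ = 1134/125 kN
  M_A = Pab²/L² = 14·4·6²/10² = 504/25 kN·m
  R_B = Pa²(a+3b)/L³ = 14·4²·(4+3·6)/10³ = 616/125 kN
  M_B = -Pa²b/L² = -14·4²·6/10² = -336/25 kN·m
Load 2 — triangular load w₀=8 kN/m (0→w₀ over full span):
  R_A = 3w₀L/20 = 3·8·10/20 = 12 kN
  M_A = w₀L²/30 = 8·10²/30 = 80/3 kN·m
  R_B = 7w₀L/20 = 7·8·10/20 = 28 kN
  M_B = -w₀L²/20 = -8·10²/20 = -40 kN·m
Load 3 — applied couple M₀=-9 kN·m at a=20/3 m (b=L-a=10/3):
  R_A = 6M₀ab/L³ = 6·(-9)·(20/3)·(10/3)/10³ = -6/5 kN
  M_A = M₀b(2a-b)/L² = (-9)·(10/3)·(2·(20/3)-(10/3))/10² = -3 kN·m
  R_B = -6M₀ab/L³ = -6·(-9)·(20/3)·(10/3)/10³ = 6/5 kN
  M_B = M₀a(2b-a)/L² = (-9)·(20/3)·(2·(10/3)-(20/3))/10² = 0 kN·m
Load 4 — applied couple M₀=14 kN·m at a=10/3 m (b=L-a=20/3):
  R_A = 6M₀ab/L³ = 6·14·(10/3)·(20/3)/10³ = 28/15 kN
  M_A = M₀b(2a-b)/L² = 14·(20/3)·(2·(10/3)-(20/3))/10² = 0 kN·m
  R_B = -6M₀ab/L³ = -6·14·(10/3)·(20/3)/10³ = -28/15 kN
  M_B = M₀a(2b-a)/L² = 14·(10/3)·(2·(20/3)-(10/3))/10² = 14/3 kN·m
Superposition: R_A = 8152/375 kN, M_A = 3287/75 kN·m, R_B = 12098/375 kN, M_B = -3658/75 kN·m

R_A = 8152/375 kN, M_A = 3287/75 kN·m, R_B = 12098/375 kN, M_B = -3658/75 kN·m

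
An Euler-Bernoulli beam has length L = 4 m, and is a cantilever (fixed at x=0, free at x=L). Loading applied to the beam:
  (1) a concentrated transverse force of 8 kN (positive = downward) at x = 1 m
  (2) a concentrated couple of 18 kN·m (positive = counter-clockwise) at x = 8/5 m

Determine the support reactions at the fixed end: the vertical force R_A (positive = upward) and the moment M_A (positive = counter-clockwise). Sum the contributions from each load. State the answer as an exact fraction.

R_A = 8 kN, M_A = -10 kN·m

Load 1 — point force P=8 kN at a=1 m (b=L-a=3):
  R_A = P = 8 kN
  M_A = Pa = 8·1 = 8 kN·m
Load 2 — applied couple M₀=18 kN·m at a=8/5 m (b=L-a=12/5):
  R_A = 0 kN
  M_A = -M₀ = -18 kN·m
Superposition: R_A = 8 kN, M_A = -10 kN·m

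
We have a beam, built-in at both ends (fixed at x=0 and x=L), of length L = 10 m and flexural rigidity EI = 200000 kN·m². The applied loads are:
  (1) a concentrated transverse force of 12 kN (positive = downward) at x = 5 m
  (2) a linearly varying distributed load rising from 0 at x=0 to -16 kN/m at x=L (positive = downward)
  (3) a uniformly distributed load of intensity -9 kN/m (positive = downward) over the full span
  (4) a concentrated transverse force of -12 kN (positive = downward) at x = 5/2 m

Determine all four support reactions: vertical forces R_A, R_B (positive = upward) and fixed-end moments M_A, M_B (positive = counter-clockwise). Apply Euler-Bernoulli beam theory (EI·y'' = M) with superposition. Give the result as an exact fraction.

R_A = -585/8 kN, M_A = -3125/24 kN·m, R_B = -775/8 kN, M_B = 1165/8 kN·m

Load 1 — point force P=12 kN at a=5 m (b=L-a=5):
  R_A = Pb²(3a+b)/L³ = 12·5²·(3·5+5)/10³ = 6 kN
  M_A = Pab²/L² = 12·5·5²/10² = 15 kN·m
  R_B = Pa²(a+3b)/L³ = 12·5²·(5+3·5)/10³ = 6 kN
  M_B = -Pa²b/L² = -12·5²·5/10² = -15 kN·m
Load 2 — triangular load w₀=-16 kN/m (0→w₀ over full span):
  R_A = 3w₀L/20 = 3·(-16)·10/20 = -24 kN
  M_A = w₀L²/30 = (-16)·10²/30 = -160/3 kN·m
  R_B = 7w₀L/20 = 7·(-16)·10/20 = -56 kN
  M_B = -w₀L²/20 = -(-16)·10²/20 = 80 kN·m
Load 3 — uniform load w=-9 kN/m over full span:
  R_A = wL/2 = (-9)·10/2 = -45 kN
  M_A = wL²/12 = (-9)·10²/12 = -75 kN·m
  R_B = wL/2 = (-9)·10/2 = -45 kN
  M_B = -wL²/12 = -(-9)·10²/12 = 75 kN·m
Load 4 — point force P=-12 kN at a=5/2 m (b=L-a=15/2):
  R_A = Pb²(3a+b)/L³ = (-12)·(15/2)²·(3·(5/2)+(15/2))/10³ = -81/8 kN
  M_A = Pab²/L² = (-12)·(5/2)·(15/2)²/10² = -135/8 kN·m
  R_B = Pa²(a+3b)/L³ = (-12)·(5/2)²·((5/2)+3·(15/2))/10³ = -15/8 kN
  M_B = -Pa²b/L² = -(-12)·(5/2)²·(15/2)/10² = 45/8 kN·m
Superposition: R_A = -585/8 kN, M_A = -3125/24 kN·m, R_B = -775/8 kN, M_B = 1165/8 kN·m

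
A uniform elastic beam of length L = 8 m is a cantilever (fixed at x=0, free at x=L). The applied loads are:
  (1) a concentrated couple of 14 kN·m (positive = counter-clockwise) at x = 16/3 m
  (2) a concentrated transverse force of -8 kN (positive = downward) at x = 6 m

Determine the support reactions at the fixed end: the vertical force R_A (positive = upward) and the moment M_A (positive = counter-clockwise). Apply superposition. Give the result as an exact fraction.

Load 1 — applied couple M₀=14 kN·m at a=16/3 m (b=L-a=8/3):
  R_A = 0 kN
  M_A = -M₀ = -14 kN·m
Load 2 — point force P=-8 kN at a=6 m (b=L-a=2):
  R_A = P = (-8) = -8 kN
  M_A = Pa = (-8)·6 = -48 kN·m
Superposition: R_A = -8 kN, M_A = -62 kN·m

R_A = -8 kN, M_A = -62 kN·m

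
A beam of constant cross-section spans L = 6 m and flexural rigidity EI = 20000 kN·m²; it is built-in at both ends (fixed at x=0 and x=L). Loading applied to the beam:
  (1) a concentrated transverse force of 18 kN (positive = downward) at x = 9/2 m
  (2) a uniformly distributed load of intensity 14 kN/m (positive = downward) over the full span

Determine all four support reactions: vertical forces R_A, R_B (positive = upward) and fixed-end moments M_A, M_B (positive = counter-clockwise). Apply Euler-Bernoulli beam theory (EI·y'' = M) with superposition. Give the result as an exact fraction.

Load 1 — point force P=18 kN at a=9/2 m (b=L-a=3/2):
  R_A = Pb²(3a+b)/L³ = 18·(3/2)²·(3·(9/2)+(3/2))/6³ = 45/16 kN
  M_A = Pab²/L² = 18·(9/2)·(3/2)²/6² = 81/16 kN·m
  R_B = Pa²(a+3b)/L³ = 18·(9/2)²·((9/2)+3·(3/2))/6³ = 243/16 kN
  M_B = -Pa²b/L² = -18·(9/2)²·(3/2)/6² = -243/16 kN·m
Load 2 — uniform load w=14 kN/m over full span:
  R_A = wL/2 = 14·6/2 = 42 kN
  M_A = wL²/12 = 14·6²/12 = 42 kN·m
  R_B = wL/2 = 14·6/2 = 42 kN
  M_B = -wL²/12 = -14·6²/12 = -42 kN·m
Superposition: R_A = 717/16 kN, M_A = 753/16 kN·m, R_B = 915/16 kN, M_B = -915/16 kN·m

R_A = 717/16 kN, M_A = 753/16 kN·m, R_B = 915/16 kN, M_B = -915/16 kN·m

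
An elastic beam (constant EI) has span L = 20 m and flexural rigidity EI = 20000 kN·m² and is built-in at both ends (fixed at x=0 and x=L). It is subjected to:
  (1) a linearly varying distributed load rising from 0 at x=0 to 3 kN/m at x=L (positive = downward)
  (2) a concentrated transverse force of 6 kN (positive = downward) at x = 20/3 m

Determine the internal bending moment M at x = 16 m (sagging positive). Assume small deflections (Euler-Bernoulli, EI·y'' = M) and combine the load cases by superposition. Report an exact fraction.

Load 1 — triangular load w₀=3 kN/m (0→w₀ over full span):
  M_1 = 3w₀Lx/20 - w₀L²/30 - w₀x³/(6L) = 3·3·20·16/20 - 3·20²/30 - 3·16³/(6·20) = 8/5 kN·m
Load 2 — point force P=6 kN at a=20/3 m (b=L-a=40/3):
  M_2 = Pa²(a+3b)(L-x)/L³ - Pa²b/L²  [x>a] = 6·(20/3)²·((20/3)+3·(40/3))·(20-16)/20³ - 6·(20/3)²·(40/3)/20² = -8/3 kN·m
Superposition: M = Σ M_i = -16/15 kN·m ≈ -1.066667 kN·m

M(16) = -16/15 kN·m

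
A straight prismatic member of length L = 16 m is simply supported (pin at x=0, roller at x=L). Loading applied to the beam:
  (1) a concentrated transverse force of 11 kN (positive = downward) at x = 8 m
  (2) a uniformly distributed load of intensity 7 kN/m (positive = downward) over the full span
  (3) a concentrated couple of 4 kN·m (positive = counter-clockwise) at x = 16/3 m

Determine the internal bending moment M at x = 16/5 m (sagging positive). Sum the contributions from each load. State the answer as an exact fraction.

Load 1 — point force P=11 kN at a=8 m (b=L-a=8):
  M_1 = Pbx/L  [x≤a] = 11·8·(16/5)/16 = 88/5 kN·m
Load 2 — uniform load w=7 kN/m over full span:
  M_2 = wx(L-x)/2 = 7·(16/5)·(16-(16/5))/2 = 3584/25 kN·m
Load 3 — applied couple M₀=4 kN·m at a=16/3 m (b=L-a=32/3):
  M_3 = M₀x/L  [x≤a] = 4·(16/5)/16 = 4/5 kN·m
Superposition: M = Σ M_i = 4044/25 kN·m ≈ 161.760000 kN·m

M(16/5) = 4044/25 kN·m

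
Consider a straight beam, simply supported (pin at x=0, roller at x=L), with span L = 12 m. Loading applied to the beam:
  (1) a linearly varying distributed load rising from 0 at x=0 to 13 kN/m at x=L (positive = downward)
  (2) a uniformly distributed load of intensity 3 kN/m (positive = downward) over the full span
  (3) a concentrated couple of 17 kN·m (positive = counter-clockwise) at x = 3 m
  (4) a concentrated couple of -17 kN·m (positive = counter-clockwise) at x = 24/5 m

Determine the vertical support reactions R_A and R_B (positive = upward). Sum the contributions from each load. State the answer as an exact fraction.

R_A = 44 kN, R_B = 70 kN

Load 1 — triangular load w₀=13 kN/m (0→w₀ over full span):
  R_A = w₀L/6 = 13·12/6 = 26 kN
  R_B = w₀L/3 = 13·12/3 = 52 kN
Load 2 — uniform load w=3 kN/m over full span:
  R_A = wL/2 = 3·12/2 = 18 kN
  R_B = wL/2 = 3·12/2 = 18 kN
Load 3 — applied couple M₀=17 kN·m at a=3 m (b=L-a=9):
  R_A = M₀/L = 17/12 kN
  R_B = -M₀/L = -17/12 kN
Load 4 — applied couple M₀=-17 kN·m at a=24/5 m (b=L-a=36/5):
  R_A = M₀/L = (-17)/12 = -17/12 kN
  R_B = -M₀/L = -(-17)/12 = 17/12 kN
Superposition: R_A = 44 kN, R_B = 70 kN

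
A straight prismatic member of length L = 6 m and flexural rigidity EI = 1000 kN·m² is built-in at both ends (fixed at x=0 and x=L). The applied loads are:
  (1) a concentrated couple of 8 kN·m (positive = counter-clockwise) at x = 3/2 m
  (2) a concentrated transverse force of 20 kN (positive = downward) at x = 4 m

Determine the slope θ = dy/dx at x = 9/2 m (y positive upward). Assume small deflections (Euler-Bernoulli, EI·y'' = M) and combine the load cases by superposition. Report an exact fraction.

θ(9/2) = 127/16000 rad

Load 1 — applied couple M₀=8 kN·m at a=3/2 m (b=L-a=9/2):
  θ_1 = (R_Ax²/2 - M_Ax - M₀(x-a))/EI  [x>a] with R_A=3/2, M_A=-3/2 = ((3/2)·(9/2)²/2 - (-3/2)·(9/2) - 8·((9/2)-(3/2)))/1000 = -33/16000 rad
Load 2 — point force P=20 kN at a=4 m (b=L-a=2):
  θ_2 = Pa²(L-x)(2bL-(3b+a)(L-x))/(2L³EI)  [x>a] = 20·4²·(6-(9/2))·(2·2·6-(3·2+4)·(6-(9/2)))/(2·6³·1000) = 1/100 rad
Superposition: θ = Σ θ_i = 127/16000 rad ≈ 0.007938 rad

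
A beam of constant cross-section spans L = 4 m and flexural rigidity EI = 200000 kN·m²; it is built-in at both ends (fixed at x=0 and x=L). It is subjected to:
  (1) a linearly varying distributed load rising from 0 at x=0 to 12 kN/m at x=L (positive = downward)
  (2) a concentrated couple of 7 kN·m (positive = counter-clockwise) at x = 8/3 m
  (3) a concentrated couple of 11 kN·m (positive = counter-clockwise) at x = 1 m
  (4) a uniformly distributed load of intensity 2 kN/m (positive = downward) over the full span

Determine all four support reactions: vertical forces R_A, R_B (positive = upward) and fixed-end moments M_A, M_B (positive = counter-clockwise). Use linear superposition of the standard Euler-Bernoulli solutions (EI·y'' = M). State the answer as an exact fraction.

R_A = 7981/480 kN, M_A = 747/80 kN·m, R_B = 7379/480 kN, M_B = -2119/240 kN·m

Load 1 — triangular load w₀=12 kN/m (0→w₀ over full span):
  R_A = 3w₀L/20 = 3·12·4/20 = 36/5 kN
  M_A = w₀L²/30 = 12·4²/30 = 32/5 kN·m
  R_B = 7w₀L/20 = 7·12·4/20 = 84/5 kN
  M_B = -w₀L²/20 = -12·4²/20 = -48/5 kN·m
Load 2 — applied couple M₀=7 kN·m at a=8/3 m (b=L-a=4/3):
  R_A = 6M₀ab/L³ = 6·7·(8/3)·(4/3)/4³ = 7/3 kN
  M_A = M₀b(2a-b)/L² = 7·(4/3)·(2·(8/3)-(4/3))/4² = 7/3 kN·m
  R_B = -6M₀ab/L³ = -6·7·(8/3)·(4/3)/4³ = -7/3 kN
  M_B = M₀a(2b-a)/L² = 7·(8/3)·(2·(4/3)-(8/3))/4² = 0 kN·m
Load 3 — applied couple M₀=11 kN·m at a=1 m (b=L-a=3):
  R_A = 6M₀ab/L³ = 6·11·1·3/4³ = 99/32 kN
  M_A = M₀b(2a-b)/L² = 11·3·(2·1-3)/4² = -33/16 kN·m
  R_B = -6M₀ab/L³ = -6·11·1·3/4³ = -99/32 kN
  M_B = M₀a(2b-a)/L² = 11·1·(2·3-1)/4² = 55/16 kN·m
Load 4 — uniform load w=2 kN/m over full span:
  R_A = wL/2 = 2·4/2 = 4 kN
  M_A = wL²/12 = 2·4²/12 = 8/3 kN·m
  R_B = wL/2 = 2·4/2 = 4 kN
  M_B = -wL²/12 = -2·4²/12 = -8/3 kN·m
Superposition: R_A = 7981/480 kN, M_A = 747/80 kN·m, R_B = 7379/480 kN, M_B = -2119/240 kN·m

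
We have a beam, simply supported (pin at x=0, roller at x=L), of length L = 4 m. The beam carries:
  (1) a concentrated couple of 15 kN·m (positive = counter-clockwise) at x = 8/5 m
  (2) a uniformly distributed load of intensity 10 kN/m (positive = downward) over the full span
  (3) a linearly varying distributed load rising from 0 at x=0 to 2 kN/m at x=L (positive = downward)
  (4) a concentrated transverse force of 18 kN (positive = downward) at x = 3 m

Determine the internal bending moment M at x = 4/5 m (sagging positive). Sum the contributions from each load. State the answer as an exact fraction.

Load 1 — applied couple M₀=15 kN·m at a=8/5 m (b=L-a=12/5):
  M_1 = M₀x/L  [x≤a] = 15·(4/5)/4 = 3 kN·m
Load 2 — uniform load w=10 kN/m over full span:
  M_2 = wx(L-x)/2 = 10·(4/5)·(4-(4/5))/2 = 64/5 kN·m
Load 3 — triangular load w₀=2 kN/m (0→w₀ over full span):
  M_3 = w₀Lx/6 - w₀x³/(6L) = 2·4·(4/5)/6 - 2·(4/5)³/(6·4) = 128/125 kN·m
Load 4 — point force P=18 kN at a=3 m (b=L-a=1):
  M_4 = Pbx/L  [x≤a] = 18·1·(4/5)/4 = 18/5 kN·m
Superposition: M = Σ M_i = 2553/125 kN·m ≈ 20.424000 kN·m

M(4/5) = 2553/125 kN·m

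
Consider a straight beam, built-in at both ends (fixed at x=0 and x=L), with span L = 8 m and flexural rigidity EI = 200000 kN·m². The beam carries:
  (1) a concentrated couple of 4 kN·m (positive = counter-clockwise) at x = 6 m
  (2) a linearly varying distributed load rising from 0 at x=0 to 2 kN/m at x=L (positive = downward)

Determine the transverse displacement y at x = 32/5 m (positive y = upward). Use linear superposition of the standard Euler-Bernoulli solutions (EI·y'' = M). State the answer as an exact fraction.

Load 1 — applied couple M₀=4 kN·m at a=6 m (b=L-a=2):
  y_1 = (R_Ax³/6 - M_Ax²/2 - M₀(x-a)²/2)/EI  [x>a] with R_A=9/16, M_A=5/4 = ((9/16)·(32/5)³/6 - (5/4)·(32/5)²/2 - 4·((32/5)-6)²/2)/200000 = -21/3125000 m
Load 2 — triangular load w₀=2 kN/m (0→w₀ over full span):
  y_2 = -w₀x²(L-x)²(x+2L)/(120LEI) = -2·(32/5)²·(8-(32/5))²·((32/5)+2·8)/(120·8·200000) = -3584/146484375 m
Superposition: y = Σ y_i = -36547/1171875000 m ≈ -0.000031 m

y(32/5) = -36547/1171875000 m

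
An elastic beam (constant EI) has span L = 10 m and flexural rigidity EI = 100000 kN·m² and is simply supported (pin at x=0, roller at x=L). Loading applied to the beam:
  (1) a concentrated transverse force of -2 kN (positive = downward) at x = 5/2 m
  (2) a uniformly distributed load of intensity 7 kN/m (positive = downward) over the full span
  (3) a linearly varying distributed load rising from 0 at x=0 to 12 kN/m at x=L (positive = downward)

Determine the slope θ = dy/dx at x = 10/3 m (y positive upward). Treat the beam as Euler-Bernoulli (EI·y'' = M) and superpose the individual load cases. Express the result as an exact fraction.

θ(10/3) = -2753/1036800 rad

Load 1 — point force P=-2 kN at a=5/2 m (b=L-a=15/2):
  θ_1 = -Pa(2L²-6Lx+3x²+a²)/(6LEI)  [x>a] = -(-2)·(5/2)·(2·10²-6·10·(10/3)+3·(10/3)²+(5/2)²)/(6·10·100000) = 19/576000 rad
Load 2 — uniform load w=7 kN/m over full span:
  θ_2 = -w(L³-6Lx²+4x³)/(24EI) = -7·(10³-6·10·(10/3)²+4·(10/3)³)/(24·100000) = -91/64800 rad
Load 3 — triangular load w₀=12 kN/m (0→w₀ over full span):
  θ_3 = -w₀(7L⁴-30L²x²+15x⁴)/(360LEI) = -12·(7·10⁴-30·10²·(10/3)²+15·(10/3)⁴)/(360·10·100000) = -13/10125 rad
Superposition: θ = Σ θ_i = -2753/1036800 rad ≈ -0.002655 rad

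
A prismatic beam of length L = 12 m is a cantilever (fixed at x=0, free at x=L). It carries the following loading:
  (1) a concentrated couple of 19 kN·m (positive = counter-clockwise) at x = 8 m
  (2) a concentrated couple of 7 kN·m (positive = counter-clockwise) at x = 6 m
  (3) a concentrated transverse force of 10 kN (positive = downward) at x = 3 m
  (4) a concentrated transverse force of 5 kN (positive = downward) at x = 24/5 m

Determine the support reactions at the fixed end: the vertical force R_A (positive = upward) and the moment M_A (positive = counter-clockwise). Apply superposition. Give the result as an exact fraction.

Load 1 — applied couple M₀=19 kN·m at a=8 m (b=L-a=4):
  R_A = 0 kN
  M_A = -M₀ = -19 kN·m
Load 2 — applied couple M₀=7 kN·m at a=6 m (b=L-a=6):
  R_A = 0 kN
  M_A = -M₀ = -7 kN·m
Load 3 — point force P=10 kN at a=3 m (b=L-a=9):
  R_A = P = 10 kN
  M_A = Pa = 10·3 = 30 kN·m
Load 4 — point force P=5 kN at a=24/5 m (b=L-a=36/5):
  R_A = P = 5 kN
  M_A = Pa = 5·(24/5) = 24 kN·m
Superposition: R_A = 15 kN, M_A = 28 kN·m

R_A = 15 kN, M_A = 28 kN·m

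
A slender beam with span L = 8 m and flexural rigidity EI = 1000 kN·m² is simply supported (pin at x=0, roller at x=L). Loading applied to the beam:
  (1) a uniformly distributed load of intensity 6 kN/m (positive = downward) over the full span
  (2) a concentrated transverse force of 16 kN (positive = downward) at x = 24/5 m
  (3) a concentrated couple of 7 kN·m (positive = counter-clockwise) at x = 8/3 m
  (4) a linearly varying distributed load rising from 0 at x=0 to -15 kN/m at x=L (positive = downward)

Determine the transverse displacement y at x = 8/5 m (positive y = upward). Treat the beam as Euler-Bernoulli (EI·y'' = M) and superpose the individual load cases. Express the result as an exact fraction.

Load 1 — uniform load w=6 kN/m over full span:
  y_1 = -wx(L³-2Lx²+x³)/(24EI) = -6·(8/5)·(8³-2·8·(8/5)²+(8/5)³)/(24·1000) = -14848/78125 m
Load 2 — point force P=16 kN at a=24/5 m (b=L-a=16/5):
  y_2 = -Pbx(L²-b²-x²)/(6LEI)  [x≤a] = -16·(16/5)·(8/5)·(8²-(16/5)²-(8/5)²)/(6·8·1000) = -4096/46875 m
Load 3 — applied couple M₀=7 kN·m at a=8/3 m (b=L-a=16/3):
  y_3 = (M₀x³/(6L)+C₁x)/EI  [x≤a] with C₁=M₀(3b²-L²)/(6L)=28/9 = (7·(8/5)³/(6·8)+(28/9)·(8/5))/1000 = 784/140625 m
Load 4 — triangular load w₀=-15 kN/m (0→w₀ over full span):
  y_4 = -w₀x(7L⁴-10L²x²+3x⁴)/(360LEI) = -(-15)·(8/5)·(7·8⁴-10·8²·(8/5)²+3·(8/5)⁴)/(360·8·1000) = 88064/390625 m
Superposition: y = Σ y_i = -163184/3515625 m ≈ -0.046417 m

y(8/5) = -163184/3515625 m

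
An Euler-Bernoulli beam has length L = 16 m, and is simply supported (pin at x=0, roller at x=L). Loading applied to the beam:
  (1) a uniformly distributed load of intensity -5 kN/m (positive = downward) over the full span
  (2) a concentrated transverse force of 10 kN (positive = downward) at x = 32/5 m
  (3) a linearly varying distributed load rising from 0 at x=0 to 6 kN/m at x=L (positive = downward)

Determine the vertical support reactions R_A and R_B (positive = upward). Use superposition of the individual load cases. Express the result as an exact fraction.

R_A = -18 kN, R_B = -4 kN

Load 1 — uniform load w=-5 kN/m over full span:
  R_A = wL/2 = (-5)·16/2 = -40 kN
  R_B = wL/2 = (-5)·16/2 = -40 kN
Load 2 — point force P=10 kN at a=32/5 m (b=L-a=48/5):
  R_A = Pb/L = 10·(48/5)/16 = 6 kN
  R_B = Pa/L = 10·(32/5)/16 = 4 kN
Load 3 — triangular load w₀=6 kN/m (0→w₀ over full span):
  R_A = w₀L/6 = 6·16/6 = 16 kN
  R_B = w₀L/3 = 6·16/3 = 32 kN
Superposition: R_A = -18 kN, R_B = -4 kN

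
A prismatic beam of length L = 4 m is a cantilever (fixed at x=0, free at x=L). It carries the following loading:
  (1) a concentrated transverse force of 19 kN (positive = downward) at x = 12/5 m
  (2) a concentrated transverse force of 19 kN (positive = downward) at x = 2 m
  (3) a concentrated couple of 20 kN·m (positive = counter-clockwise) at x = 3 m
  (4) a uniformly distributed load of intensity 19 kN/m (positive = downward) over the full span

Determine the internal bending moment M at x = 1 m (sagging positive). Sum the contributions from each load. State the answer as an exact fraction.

M(1) = -1111/10 kN·m

Load 1 — point force P=19 kN at a=12/5 m (b=L-a=8/5):
  M_1 = -P(a-x)  [x≤a] = -19·((12/5)-1) = -133/5 kN·m
Load 2 — point force P=19 kN at a=2 m (b=L-a=2):
  M_2 = -P(a-x)  [x≤a] = -19·(2-1) = -19 kN·m
Load 3 — applied couple M₀=20 kN·m at a=3 m (b=L-a=1):
  M_3 = M₀  [x≤a] = 20 = 20 kN·m
Load 4 — uniform load w=19 kN/m over full span:
  M_4 = -w(L-x)²/2 = -19·(4-1)²/2 = -171/2 kN·m
Superposition: M = Σ M_i = -1111/10 kN·m ≈ -111.100000 kN·m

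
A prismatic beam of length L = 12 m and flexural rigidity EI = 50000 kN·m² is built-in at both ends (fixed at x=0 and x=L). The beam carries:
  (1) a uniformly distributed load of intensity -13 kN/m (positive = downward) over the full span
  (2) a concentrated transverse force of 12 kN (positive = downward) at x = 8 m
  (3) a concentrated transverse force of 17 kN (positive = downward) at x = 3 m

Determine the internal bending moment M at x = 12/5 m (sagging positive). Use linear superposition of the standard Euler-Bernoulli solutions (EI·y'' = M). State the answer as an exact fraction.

M(12/5) = 3511/400 kN·m

Load 1 — uniform load w=-13 kN/m over full span:
  M_1 = wLx/2 - wL²/12 - wx²/2 = (-13)·12·(12/5)/2 - (-13)·12²/12 - (-13)·(12/5)²/2 = 156/25 kN·m
Load 2 — point force P=12 kN at a=8 m (b=L-a=4):
  M_2 = Pb²(3a+b)x/L³ - Pab²/L²  [x≤a] = 12·4²·(3·8+4)·(12/5)/12³ - 12·8·4²/12² = -16/5 kN·m
Load 3 — point force P=17 kN at a=3 m (b=L-a=9):
  M_3 = Pb²(3a+b)x/L³ - Pab²/L²  [x≤a] = 17·9²·(3·3+9)·(12/5)/12³ - 17·3·9²/12² = 459/80 kN·m
Superposition: M = Σ M_i = 3511/400 kN·m ≈ 8.777500 kN·m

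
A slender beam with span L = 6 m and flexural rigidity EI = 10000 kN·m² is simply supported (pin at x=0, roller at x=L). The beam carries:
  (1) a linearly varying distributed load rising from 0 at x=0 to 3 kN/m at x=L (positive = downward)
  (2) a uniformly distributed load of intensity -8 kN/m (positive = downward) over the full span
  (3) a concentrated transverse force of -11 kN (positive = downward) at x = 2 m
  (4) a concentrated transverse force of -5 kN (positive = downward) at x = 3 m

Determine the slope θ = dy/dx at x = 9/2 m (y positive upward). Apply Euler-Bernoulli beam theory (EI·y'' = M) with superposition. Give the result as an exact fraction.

Load 1 — triangular load w₀=3 kN/m (0→w₀ over full span):
  θ_1 = -w₀(7L⁴-30L²x²+15x⁴)/(360LEI) = -3·(7·6⁴-30·6²·(9/2)²+15·(9/2)⁴)/(360·6·10000) = 11817/12800000 rad
Load 2 — uniform load w=-8 kN/m over full span:
  θ_2 = -w(L³-6Lx²+4x³)/(24EI) = -(-8)·(6³-6·6·(9/2)²+4·(9/2)³)/(24·10000) = -99/20000 rad
Load 3 — point force P=-11 kN at a=2 m (b=L-a=4):
  θ_3 = -Pa(2L²-6Lx+3x²+a²)/(6LEI)  [x>a] = -(-11)·2·(2·6²-6·6·(9/2)+3·(9/2)²+2²)/(6·6·10000) = -1111/720000 rad
Load 4 — point force P=-5 kN at a=3 m (b=L-a=3):
  θ_4 = -Pa(2L²-6Lx+3x²+a²)/(6LEI)  [x>a] = -(-5)·3·(2·6²-6·6·(9/2)+3·(9/2)²+3²)/(6·6·10000) = -27/32000 rad
Superposition: θ = Σ θ_i = -738847/115200000 rad ≈ -0.006414 rad

θ(9/2) = -738847/115200000 rad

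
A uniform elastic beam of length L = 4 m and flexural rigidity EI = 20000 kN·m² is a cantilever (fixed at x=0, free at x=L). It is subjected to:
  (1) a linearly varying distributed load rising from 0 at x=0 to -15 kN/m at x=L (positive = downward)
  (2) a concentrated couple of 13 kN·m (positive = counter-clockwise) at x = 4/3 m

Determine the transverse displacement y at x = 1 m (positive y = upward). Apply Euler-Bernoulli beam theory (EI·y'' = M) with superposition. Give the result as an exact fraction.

Load 1 — triangular load w₀=-15 kN/m (0→w₀ over full span):
  y_1 = (w₀Lx³/12-w₀L²x²/6-w₀x⁵/(120L))/EI = ((-15)·4·1³/12-(-15)·4²·1²/6-(-15)·1⁵/(120·4))/20000 = 1121/640000 m
Load 2 — applied couple M₀=13 kN·m at a=4/3 m (b=L-a=8/3):
  y_2 = M₀x²/(2EI)  [x≤a] = 13·1²/(2·20000) = 13/40000 m
Superposition: y = Σ y_i = 1329/640000 m ≈ 0.002077 m

y(1) = 1329/640000 m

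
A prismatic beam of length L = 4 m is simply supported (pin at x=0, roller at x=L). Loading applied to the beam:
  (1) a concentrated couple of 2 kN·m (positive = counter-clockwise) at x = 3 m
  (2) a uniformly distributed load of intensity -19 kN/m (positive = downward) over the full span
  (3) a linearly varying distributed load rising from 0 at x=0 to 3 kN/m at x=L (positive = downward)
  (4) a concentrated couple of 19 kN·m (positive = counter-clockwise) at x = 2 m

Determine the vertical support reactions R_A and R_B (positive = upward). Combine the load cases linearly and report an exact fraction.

Load 1 — applied couple M₀=2 kN·m at a=3 m (b=L-a=1):
  R_A = M₀/L = 2/4 = 1/2 kN
  R_B = -M₀/L = -2/4 = -1/2 kN
Load 2 — uniform load w=-19 kN/m over full span:
  R_A = wL/2 = (-19)·4/2 = -38 kN
  R_B = wL/2 = (-19)·4/2 = -38 kN
Load 3 — triangular load w₀=3 kN/m (0→w₀ over full span):
  R_A = w₀L/6 = 3·4/6 = 2 kN
  R_B = w₀L/3 = 3·4/3 = 4 kN
Load 4 — applied couple M₀=19 kN·m at a=2 m (b=L-a=2):
  R_A = M₀/L = 19/4 kN
  R_B = -M₀/L = -19/4 kN
Superposition: R_A = -123/4 kN, R_B = -157/4 kN

R_A = -123/4 kN, R_B = -157/4 kN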